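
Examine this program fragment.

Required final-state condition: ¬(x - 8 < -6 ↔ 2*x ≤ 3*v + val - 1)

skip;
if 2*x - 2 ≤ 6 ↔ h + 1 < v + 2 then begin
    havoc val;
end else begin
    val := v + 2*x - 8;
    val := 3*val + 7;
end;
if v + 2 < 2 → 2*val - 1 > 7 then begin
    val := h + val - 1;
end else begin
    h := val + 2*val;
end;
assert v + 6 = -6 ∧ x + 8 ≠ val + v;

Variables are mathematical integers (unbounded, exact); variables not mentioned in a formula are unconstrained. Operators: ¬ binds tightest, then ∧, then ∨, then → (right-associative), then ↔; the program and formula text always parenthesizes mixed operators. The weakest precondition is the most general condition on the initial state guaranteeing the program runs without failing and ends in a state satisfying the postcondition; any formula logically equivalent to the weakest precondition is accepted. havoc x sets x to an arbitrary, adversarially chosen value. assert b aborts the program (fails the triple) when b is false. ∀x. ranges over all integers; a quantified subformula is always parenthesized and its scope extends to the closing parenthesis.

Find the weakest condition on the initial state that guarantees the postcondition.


Working backward. After the program, the postcondition ¬(x - 8 < -6 ↔ 2*x ≤ 3*v + val - 1) must hold; in canonical form it is ¬(x < 2 ↔ 2*x ≤ 3*v + val - 1).
Before assert v + 6 = -6 ∧ x + 8 ≠ val + v: v = -12 ∧ x ≠ v + val - 8 ∧ (¬(x < 2 ↔ 2*x ≤ 3*v + val - 1))
Then branch requires v = -12 ∧ x ≠ h + v + val - 9 ∧ (¬(x < 2 ↔ 2*x ≤ h + 3*v + val - 2)); else branch requires v = -12 ∧ x ≠ v + val - 8 ∧ (¬(x < 2 ↔ 2*x ≤ 3*v + val - 1)).
Before the if: ((v < 0 → 2*val > 8) → (v = -12 ∧ x ≠ h + v + val - 9 ∧ (¬(x < 2 ↔ 2*x ≤ h + 3*v + val - 2)))) ∧ ((¬(v < 0 → 2*val > 8)) → (v = -12 ∧ x ≠ v + val - 8 ∧ (¬(x < 2 ↔ 2*x ≤ 3*v + val - 1))))
Then branch requires ∀val_1. (((v < 0 → 2*val_1 > 8) → (v = -12 ∧ x ≠ h + v + val_1 - 9 ∧ (¬(x < 2 ↔ 2*x ≤ h + 3*v + val_1 - 2)))) ∧ ((¬(v < 0 → 2*val_1 > 8)) → (v = -12 ∧ x ≠ v + val_1 - 8 ∧ (¬(x < 2 ↔ 2*x ≤ 3*v + val_1 - 1))))); else branch requires ((v < 0 → 6*v + 12*x > 42) → (v = -12 ∧ h + 4*v + 5*x ≠ 26 ∧ (¬(x < 2 ↔ h + 6*v + 4*x ≥ 19)))) ∧ ((¬(v < 0 → 6*v + 12*x > 42)) → (v = -12 ∧ 4*v + 5*x ≠ 25 ∧ (¬(x < 2 ↔ 6*v + 4*x ≥ 18)))).
Before the if: ((2*x ≤ 8 ↔ h < v + 1) → (∀val_1. (((v < 0 → 2*val_1 > 8) → (v = -12 ∧ x ≠ h + v + val_1 - 9 ∧ (¬(x < 2 ↔ 2*x ≤ h + 3*v + val_1 - 2)))) ∧ ((¬(v < 0 → 2*val_1 > 8)) → (v = -12 ∧ x ≠ v + val_1 - 8 ∧ (¬(x < 2 ↔ 2*x ≤ 3*v + val_1 - 1))))))) ∧ ((¬(2*x ≤ 8 ↔ h < v + 1)) → (((v < 0 → 6*v + 12*x > 42) → (v = -12 ∧ h + 4*v + 5*x ≠ 26 ∧ (¬(x < 2 ↔ h + 6*v + 4*x ≥ 19)))) ∧ ((¬(v < 0 → 6*v + 12*x > 42)) → (v = -12 ∧ 4*v + 5*x ≠ 25 ∧ (¬(x < 2 ↔ 6*v + 4*x ≥ 18))))))
Before skip: ((2*x ≤ 8 ↔ h < v + 1) → (∀val_1. (((v < 0 → 2*val_1 > 8) → (v = -12 ∧ x ≠ h + v + val_1 - 9 ∧ (¬(x < 2 ↔ 2*x ≤ h + 3*v + val_1 - 2)))) ∧ ((¬(v < 0 → 2*val_1 > 8)) → (v = -12 ∧ x ≠ v + val_1 - 8 ∧ (¬(x < 2 ↔ 2*x ≤ 3*v + val_1 - 1))))))) ∧ ((¬(2*x ≤ 8 ↔ h < v + 1)) → (((v < 0 → 6*v + 12*x > 42) → (v = -12 ∧ h + 4*v + 5*x ≠ 26 ∧ (¬(x < 2 ↔ h + 6*v + 4*x ≥ 19)))) ∧ ((¬(v < 0 → 6*v + 12*x > 42)) → (v = -12 ∧ 4*v + 5*x ≠ 25 ∧ (¬(x < 2 ↔ 6*v + 4*x ≥ 18))))))
Answer: WP = ((2*x ≤ 8 ↔ h < v + 1) → (∀val_1. (((v < 0 → 2*val_1 > 8) → (v = -12 ∧ x ≠ h + v + val_1 - 9 ∧ (¬(x < 2 ↔ 2*x ≤ h + 3*v + val_1 - 2)))) ∧ ((¬(v < 0 → 2*val_1 > 8)) → (v = -12 ∧ x ≠ v + val_1 - 8 ∧ (¬(x < 2 ↔ 2*x ≤ 3*v + val_1 - 1))))))) ∧ ((¬(2*x ≤ 8 ↔ h < v + 1)) → (((v < 0 → 6*v + 12*x > 42) → (v = -12 ∧ h + 4*v + 5*x ≠ 26 ∧ (¬(x < 2 ↔ h + 6*v + 4*x ≥ 19)))) ∧ ((¬(v < 0 → 6*v + 12*x > 42)) → (v = -12 ∧ 4*v + 5*x ≠ 25 ∧ (¬(x < 2 ↔ 6*v + 4*x ≥ 18))))))


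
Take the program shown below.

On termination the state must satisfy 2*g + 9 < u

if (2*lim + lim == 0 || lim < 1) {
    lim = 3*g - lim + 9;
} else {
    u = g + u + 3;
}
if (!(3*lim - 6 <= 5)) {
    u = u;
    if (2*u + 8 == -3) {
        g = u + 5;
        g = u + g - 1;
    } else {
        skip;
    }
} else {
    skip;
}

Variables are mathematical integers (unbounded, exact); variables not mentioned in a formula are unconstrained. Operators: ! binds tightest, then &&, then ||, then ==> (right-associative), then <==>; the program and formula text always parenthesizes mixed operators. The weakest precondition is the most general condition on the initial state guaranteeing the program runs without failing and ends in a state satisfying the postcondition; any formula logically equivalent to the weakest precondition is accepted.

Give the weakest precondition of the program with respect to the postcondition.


Working backward. After the program, the postcondition 2*g + 9 < u must hold; in canonical form it is 2*g < u - 9.
Then branch requires (2*u == -11 ==> 3*u < -17) && ((!(2*u == -11)) ==> 2*g < u - 9); else branch requires 2*g < u - 9.
Before the if: ((!(3*lim <= 11)) ==> ((2*u == -11 ==> 3*u < -17) && ((!(2*u == -11)) ==> 2*g < u - 9))) && (3*lim <= 11 ==> 2*g < u - 9)
Then branch requires ((!(9*g <= 3*lim - 16)) ==> ((2*u == -11 ==> 3*u < -17) && ((!(2*u == -11)) ==> 2*g < u - 9))) && (9*g <= 3*lim - 16 ==> 2*g < u - 9); else branch requires ((!(3*lim <= 11)) ==> ((2*g + 2*u == -17 ==> 3*g + 3*u < -26) && ((!(2*g + 2*u == -17)) ==> g < u - 6))) && (3*lim <= 11 ==> g < u - 6).
Before the if: ((3*lim == 0 || lim < 1) ==> (((!(9*g <= 3*lim - 16)) ==> ((2*u == -11 ==> 3*u < -17) && ((!(2*u == -11)) ==> 2*g < u - 9))) && (9*g <= 3*lim - 16 ==> 2*g < u - 9))) && ((!(3*lim == 0 || lim < 1)) ==> (((!(3*lim <= 11)) ==> ((2*g + 2*u == -17 ==> 3*g + 3*u < -26) && ((!(2*g + 2*u == -17)) ==> g < u - 6))) && (3*lim <= 11 ==> g < u - 6)))
Answer: WP = ((3*lim == 0 || lim < 1) ==> (((!(9*g <= 3*lim - 16)) ==> ((2*u == -11 ==> 3*u < -17) && ((!(2*u == -11)) ==> 2*g < u - 9))) && (9*g <= 3*lim - 16 ==> 2*g < u - 9))) && ((!(3*lim == 0 || lim < 1)) ==> (((!(3*lim <= 11)) ==> ((2*g + 2*u == -17 ==> 3*g + 3*u < -26) && ((!(2*g + 2*u == -17)) ==> g < u - 6))) && (3*lim <= 11 ==> g < u - 6)))


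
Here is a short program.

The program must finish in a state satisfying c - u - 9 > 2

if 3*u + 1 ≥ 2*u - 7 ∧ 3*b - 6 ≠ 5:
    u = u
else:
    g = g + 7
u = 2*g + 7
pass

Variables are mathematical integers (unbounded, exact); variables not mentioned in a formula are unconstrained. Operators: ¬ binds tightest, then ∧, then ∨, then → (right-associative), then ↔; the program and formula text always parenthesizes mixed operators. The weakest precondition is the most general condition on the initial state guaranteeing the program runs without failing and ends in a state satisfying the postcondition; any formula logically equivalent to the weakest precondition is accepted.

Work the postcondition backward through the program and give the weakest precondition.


Working backward. After the program, the postcondition c - u - 9 > 2 must hold; in canonical form it is c > u + 11.
Before skip: c > u + 11
Before u := 2*g + 7: c > 2*g + 18
Then branch requires c > 2*g + 18; else branch requires c > 2*g + 32.
Before the if: ((u ≥ -8 ∧ 3*b ≠ 11) → c > 2*g + 18) ∧ ((¬(u ≥ -8 ∧ 3*b ≠ 11)) → c > 2*g + 32)
Answer: WP = ((u ≥ -8 ∧ 3*b ≠ 11) → c > 2*g + 18) ∧ ((¬(u ≥ -8 ∧ 3*b ≠ 11)) → c > 2*g + 32)


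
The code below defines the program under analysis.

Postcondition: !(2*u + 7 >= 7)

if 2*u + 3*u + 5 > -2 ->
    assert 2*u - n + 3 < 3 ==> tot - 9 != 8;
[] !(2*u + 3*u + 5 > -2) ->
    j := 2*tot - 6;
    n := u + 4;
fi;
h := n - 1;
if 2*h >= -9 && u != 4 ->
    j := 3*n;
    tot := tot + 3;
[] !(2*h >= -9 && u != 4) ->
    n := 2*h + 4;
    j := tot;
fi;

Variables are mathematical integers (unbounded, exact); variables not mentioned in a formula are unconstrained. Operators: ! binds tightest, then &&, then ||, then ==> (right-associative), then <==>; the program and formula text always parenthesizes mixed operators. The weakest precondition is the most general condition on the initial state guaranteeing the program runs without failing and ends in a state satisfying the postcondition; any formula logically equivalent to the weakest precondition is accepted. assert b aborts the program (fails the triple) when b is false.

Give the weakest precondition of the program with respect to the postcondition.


Working backward. After the program, the postcondition !(2*u + 7 >= 7) must hold; in canonical form it is !(2*u >= 0).
Then branch requires !(2*u >= 0); else branch requires !(2*u >= 0).
Before the if: ((2*h >= -9 && u != 4) ==> (!(2*u >= 0))) && ((!(2*h >= -9 && u != 4)) ==> (!(2*u >= 0)))
Before h := n - 1: ((2*n >= -7 && u != 4) ==> (!(2*u >= 0))) && ((!(2*n >= -7 && u != 4)) ==> (!(2*u >= 0)))
Then branch requires (2*u < n ==> tot != 17) && ((2*n >= -7 && u != 4) ==> (!(2*u >= 0))) && ((!(2*n >= -7 && u != 4)) ==> (!(2*u >= 0))); else branch requires ((2*u >= -15 && u != 4) ==> (!(2*u >= 0))) && ((!(2*u >= -15 && u != 4)) ==> (!(2*u >= 0))).
Before the if: (5*u > -7 ==> ((2*u < n ==> tot != 17) && ((2*n >= -7 && u != 4) ==> (!(2*u >= 0))) && ((!(2*n >= -7 && u != 4)) ==> (!(2*u >= 0))))) && ((!(5*u > -7)) ==> (((2*u >= -15 && u != 4) ==> (!(2*u >= 0))) && ((!(2*u >= -15 && u != 4)) ==> (!(2*u >= 0)))))
Answer: WP = (5*u > -7 ==> ((2*u < n ==> tot != 17) && ((2*n >= -7 && u != 4) ==> (!(2*u >= 0))) && ((!(2*n >= -7 && u != 4)) ==> (!(2*u >= 0))))) && ((!(5*u > -7)) ==> (((2*u >= -15 && u != 4) ==> (!(2*u >= 0))) && ((!(2*u >= -15 && u != 4)) ==> (!(2*u >= 0)))))


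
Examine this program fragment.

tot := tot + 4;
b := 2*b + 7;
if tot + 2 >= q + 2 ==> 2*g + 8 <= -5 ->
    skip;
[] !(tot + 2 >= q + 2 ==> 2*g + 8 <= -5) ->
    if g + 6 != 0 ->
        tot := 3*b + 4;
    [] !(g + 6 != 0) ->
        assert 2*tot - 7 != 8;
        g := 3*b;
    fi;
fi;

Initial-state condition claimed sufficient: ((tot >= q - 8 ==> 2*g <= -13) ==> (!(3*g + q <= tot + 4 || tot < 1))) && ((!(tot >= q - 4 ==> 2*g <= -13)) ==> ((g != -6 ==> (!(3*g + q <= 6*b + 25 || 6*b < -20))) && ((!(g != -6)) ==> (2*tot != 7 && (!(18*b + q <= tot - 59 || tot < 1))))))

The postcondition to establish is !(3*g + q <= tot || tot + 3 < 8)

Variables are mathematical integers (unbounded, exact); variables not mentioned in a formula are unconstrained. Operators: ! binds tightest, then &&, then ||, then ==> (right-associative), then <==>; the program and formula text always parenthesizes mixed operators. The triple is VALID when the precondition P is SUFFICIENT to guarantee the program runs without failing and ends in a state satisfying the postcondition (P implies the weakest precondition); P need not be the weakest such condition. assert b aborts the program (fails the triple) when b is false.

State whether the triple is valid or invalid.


Working backward. After the program, the postcondition !(3*g + q <= tot || tot + 3 < 8) must hold; in canonical form it is !(3*g + q <= tot || tot < 5).
Then branch requires !(3*g + q <= tot || tot < 5); else branch requires (g != -6 ==> (!(3*g + q <= 3*b + 4 || 3*b < 1))) && ((!(g != -6)) ==> (2*tot != 15 && (!(9*b + q <= tot || tot < 5)))).
Before the if: ((tot >= q ==> 2*g <= -13) ==> (!(3*g + q <= tot || tot < 5))) && ((!(tot >= q ==> 2*g <= -13)) ==> ((g != -6 ==> (!(3*g + q <= 3*b + 4 || 3*b < 1))) && ((!(g != -6)) ==> (2*tot != 15 && (!(9*b + q <= tot || tot < 5))))))
Before b := 2*b + 7: ((tot >= q ==> 2*g <= -13) ==> (!(3*g + q <= tot || tot < 5))) && ((!(tot >= q ==> 2*g <= -13)) ==> ((g != -6 ==> (!(3*g + q <= 6*b + 25 || 6*b < -20))) && ((!(g != -6)) ==> (2*tot != 15 && (!(18*b + q <= tot - 63 || tot < 5))))))
Before tot := tot + 4: ((tot >= q - 4 ==> 2*g <= -13) ==> (!(3*g + q <= tot + 4 || tot < 1))) && ((!(tot >= q - 4 ==> 2*g <= -13)) ==> ((g != -6 ==> (!(3*g + q <= 6*b + 25 || 6*b < -20))) && ((!(g != -6)) ==> (2*tot != 7 && (!(18*b + q <= tot - 59 || tot < 1))))))
The weakest precondition is ((tot >= q - 4 ==> 2*g <= -13) ==> (!(3*g + q <= tot + 4 || tot < 1))) && ((!(tot >= q - 4 ==> 2*g <= -13)) ==> ((g != -6 ==> (!(3*g + q <= 6*b + 25 || 6*b < -20))) && ((!(g != -6)) ==> (2*tot != 7 && (!(18*b + q <= tot - 59 || tot < 1)))))).
Check whether ((tot >= q - 8 ==> 2*g <= -13) ==> (!(3*g + q <= tot + 4 || tot < 1))) && ((!(tot >= q - 4 ==> 2*g <= -13)) ==> ((g != -6 ==> (!(3*g + q <= 6*b + 25 || 6*b < -20))) && ((!(g != -6)) ==> (2*tot != 7 && (!(18*b + q <= tot - 59 || tot < 1)))))) implies it.
Countermodel: at the initial state b = 0, g = 0, q = 5, tot = 0, the precondition holds but the weakest precondition fails.
Answer: invalid


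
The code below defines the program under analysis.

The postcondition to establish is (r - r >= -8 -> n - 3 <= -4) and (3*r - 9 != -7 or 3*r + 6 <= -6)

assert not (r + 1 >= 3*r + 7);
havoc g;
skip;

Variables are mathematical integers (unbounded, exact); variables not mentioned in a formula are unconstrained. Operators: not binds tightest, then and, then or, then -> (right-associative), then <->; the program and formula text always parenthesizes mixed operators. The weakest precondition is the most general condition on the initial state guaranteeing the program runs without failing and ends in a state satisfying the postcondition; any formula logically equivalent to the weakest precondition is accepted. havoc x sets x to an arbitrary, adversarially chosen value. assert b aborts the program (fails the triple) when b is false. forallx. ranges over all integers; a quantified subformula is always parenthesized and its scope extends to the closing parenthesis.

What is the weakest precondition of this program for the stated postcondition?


Working backward. After the program, the postcondition (r - r >= -8 -> n - 3 <= -4) and (3*r - 9 != -7 or 3*r + 6 <= -6) must hold; in canonical form it is n <= -1 and (3*r != 2 or 3*r <= -12).
Before skip: n <= -1 and (3*r != 2 or 3*r <= -12)
Before havoc g: n <= -1 and (3*r != 2 or 3*r <= -12)
Before assert not (r + 1 >= 3*r + 7): (not (2*r <= -6)) and n <= -1 and (3*r != 2 or 3*r <= -12)
Answer: WP = (not (2*r <= -6)) and n <= -1 and (3*r != 2 or 3*r <= -12)


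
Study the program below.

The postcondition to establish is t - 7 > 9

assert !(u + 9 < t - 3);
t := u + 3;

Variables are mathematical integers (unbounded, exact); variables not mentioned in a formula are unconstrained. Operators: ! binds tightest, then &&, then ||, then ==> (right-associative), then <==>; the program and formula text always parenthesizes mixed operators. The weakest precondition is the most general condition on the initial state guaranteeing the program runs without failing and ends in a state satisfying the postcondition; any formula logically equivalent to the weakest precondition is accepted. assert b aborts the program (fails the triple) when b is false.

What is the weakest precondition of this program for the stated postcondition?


Working backward. After the program, the postcondition t - 7 > 9 must hold; in canonical form it is t > 16.
Before t := u + 3: u > 13
Before assert !(u + 9 < t - 3): (!(u < t - 12)) && u > 13
Answer: WP = (!(u < t - 12)) && u > 13


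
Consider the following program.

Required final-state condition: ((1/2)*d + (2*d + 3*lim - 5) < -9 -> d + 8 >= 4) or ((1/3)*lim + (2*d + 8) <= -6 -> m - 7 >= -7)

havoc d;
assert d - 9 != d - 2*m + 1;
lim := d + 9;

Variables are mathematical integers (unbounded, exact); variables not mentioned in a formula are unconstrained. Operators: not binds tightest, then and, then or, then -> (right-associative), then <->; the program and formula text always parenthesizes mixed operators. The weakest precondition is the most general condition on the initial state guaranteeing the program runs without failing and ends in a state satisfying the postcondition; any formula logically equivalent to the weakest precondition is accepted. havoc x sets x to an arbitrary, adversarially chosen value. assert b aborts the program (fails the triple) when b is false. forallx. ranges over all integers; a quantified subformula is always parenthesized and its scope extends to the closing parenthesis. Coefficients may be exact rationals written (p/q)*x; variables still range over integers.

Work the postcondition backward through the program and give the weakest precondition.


Working backward. After the program, the postcondition ((1/2)*d + (2*d + 3*lim - 5) < -9 -> d + 8 >= 4) or ((1/3)*lim + (2*d + 8) <= -6 -> m - 7 >= -7) must hold; in canonical form it is ((5/2)*d + 3*lim < -4 -> d >= -4) or (2*d + (1/3)*lim <= -14 -> m >= 0).
Before lim := d + 9: ((11/2)*d < -31 -> d >= -4) or ((7/3)*d <= -17 -> m >= 0)
Before assert d - 9 != d - 2*m + 1: 2*m != 10 and (((11/2)*d < -31 -> d >= -4) or ((7/3)*d <= -17 -> m >= 0))
Before havoc d: forall d_1. (2*m != 10 and (((11/2)*d_1 < -31 -> d_1 >= -4) or ((7/3)*d_1 <= -17 -> m >= 0)))
Answer: WP = forall d_1. (2*m != 10 and (((11/2)*d_1 < -31 -> d_1 >= -4) or ((7/3)*d_1 <= -17 -> m >= 0)))


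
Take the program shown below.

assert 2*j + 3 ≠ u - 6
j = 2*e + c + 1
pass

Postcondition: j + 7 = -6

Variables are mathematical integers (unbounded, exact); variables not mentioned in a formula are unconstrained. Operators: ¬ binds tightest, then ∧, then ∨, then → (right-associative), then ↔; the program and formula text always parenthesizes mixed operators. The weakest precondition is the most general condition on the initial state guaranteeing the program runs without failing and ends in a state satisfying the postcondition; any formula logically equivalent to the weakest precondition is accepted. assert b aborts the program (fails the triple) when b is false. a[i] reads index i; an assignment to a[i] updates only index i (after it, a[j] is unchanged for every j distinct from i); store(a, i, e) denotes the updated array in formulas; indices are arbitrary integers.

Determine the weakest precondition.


Working backward. After the program, the postcondition j + 7 = -6 must hold; in canonical form it is j = -13.
Before skip: j = -13
Before j := 2*e + c + 1: c + 2*e = -14
Before assert 2*j + 3 ≠ u - 6: 2*j ≠ u - 9 ∧ c + 2*e = -14
Answer: WP = 2*j ≠ u - 9 ∧ c + 2*e = -14


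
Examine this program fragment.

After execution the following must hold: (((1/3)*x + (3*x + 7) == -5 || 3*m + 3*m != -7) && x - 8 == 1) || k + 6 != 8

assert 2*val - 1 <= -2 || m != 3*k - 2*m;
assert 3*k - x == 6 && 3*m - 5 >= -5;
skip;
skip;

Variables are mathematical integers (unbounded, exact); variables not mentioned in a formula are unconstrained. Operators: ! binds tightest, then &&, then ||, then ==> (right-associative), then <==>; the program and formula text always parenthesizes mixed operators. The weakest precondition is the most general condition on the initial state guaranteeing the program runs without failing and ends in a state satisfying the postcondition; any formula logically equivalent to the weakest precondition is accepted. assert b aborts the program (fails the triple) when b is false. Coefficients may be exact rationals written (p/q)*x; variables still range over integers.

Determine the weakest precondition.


Working backward. After the program, the postcondition (((1/3)*x + (3*x + 7) == -5 || 3*m + 3*m != -7) && x - 8 == 1) || k + 6 != 8 must hold; in canonical form it is (((10/3)*x == -12 || 6*m != -7) && x == 9) || k != 2.
Before skip: (((10/3)*x == -12 || 6*m != -7) && x == 9) || k != 2
Before skip: (((10/3)*x == -12 || 6*m != -7) && x == 9) || k != 2
Before assert 3*k - x == 6 && 3*m - 5 >= -5: 3*k == x + 6 && 3*m >= 0 && ((((10/3)*x == -12 || 6*m != -7) && x == 9) || k != 2)
Before assert 2*val - 1 <= -2 || m != 3*k - 2*m: (2*val <= -1 || 3*m != 3*k) && 3*k == x + 6 && 3*m >= 0 && ((((10/3)*x == -12 || 6*m != -7) && x == 9) || k != 2)
Answer: WP = (2*val <= -1 || 3*m != 3*k) && 3*k == x + 6 && 3*m >= 0 && ((((10/3)*x == -12 || 6*m != -7) && x == 9) || k != 2)


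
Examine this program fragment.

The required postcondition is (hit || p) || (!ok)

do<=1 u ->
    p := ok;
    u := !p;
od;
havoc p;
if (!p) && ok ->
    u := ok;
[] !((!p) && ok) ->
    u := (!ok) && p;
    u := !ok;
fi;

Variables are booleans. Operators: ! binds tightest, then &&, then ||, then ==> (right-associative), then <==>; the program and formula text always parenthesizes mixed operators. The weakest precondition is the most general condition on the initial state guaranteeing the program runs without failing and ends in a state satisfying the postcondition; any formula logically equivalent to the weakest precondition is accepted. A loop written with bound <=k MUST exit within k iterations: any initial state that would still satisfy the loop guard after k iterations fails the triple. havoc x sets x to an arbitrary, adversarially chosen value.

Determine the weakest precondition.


Working backward. After the program, the postcondition (hit || p) || (!ok) must hold; in canonical form it is hit || p || (!ok).
Then branch requires hit || p || (!ok); else branch requires hit || p || (!ok).
Before the if: (((!p) && ok) ==> (hit || p || (!ok))) && ((!((!p) && ok)) ==> (hit || p || (!ok)))
Before havoc p: (ok ==> (hit || (!ok))) && ((!ok) ==> (hit || (!ok)))
Before the loop (bound <=1), unroll the exhaustion recursion (WP_0 = exit-now case; WP_j = one more guarded iteration, up to j = 1):
  WP_0: (!u) && (ok ==> (hit || (!ok))) && ((!ok) ==> (hit || (!ok)))
  WP_1: (u ==> (ok && (ok ==> (hit || (!ok))) && ((!ok) ==> (hit || (!ok))))) && ((!u) ==> ((ok ==> (hit || (!ok))) && ((!ok) ==> (hit || (!ok)))))
So before the loop: (u ==> (ok && (ok ==> (hit || (!ok))) && ((!ok) ==> (hit || (!ok))))) && ((!u) ==> ((ok ==> (hit || (!ok))) && ((!ok) ==> (hit || (!ok)))))
Answer: WP = (u ==> (ok && (ok ==> (hit || (!ok))) && ((!ok) ==> (hit || (!ok))))) && ((!u) ==> ((ok ==> (hit || (!ok))) && ((!ok) ==> (hit || (!ok)))))


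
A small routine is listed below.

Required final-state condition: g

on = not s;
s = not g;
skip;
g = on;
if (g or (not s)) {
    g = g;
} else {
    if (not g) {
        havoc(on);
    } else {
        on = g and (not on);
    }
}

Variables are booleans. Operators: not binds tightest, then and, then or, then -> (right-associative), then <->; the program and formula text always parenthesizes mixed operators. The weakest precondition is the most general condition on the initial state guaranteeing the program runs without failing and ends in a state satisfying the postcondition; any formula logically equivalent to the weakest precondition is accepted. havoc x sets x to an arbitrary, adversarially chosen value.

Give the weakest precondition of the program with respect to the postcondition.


Working backward. After the program, g must hold.
Then branch requires g; else branch requires (not g) -> g.
Before the if: ((g or (not s)) -> g) and ((not (g or (not s))) -> ((not g) -> g))
Before g := on: ((on or (not s)) -> on) and ((not (on or (not s))) -> ((not on) -> on))
Before skip: ((on or (not s)) -> on) and ((not (on or (not s))) -> ((not on) -> on))
Before s := not g: ((on or g) -> on) and ((not (on or g)) -> ((not on) -> on))
Before on := not s: (((not s) or g) -> (not s)) and ((not ((not s) or g)) -> (s -> (not s)))
Answer: WP = (((not s) or g) -> (not s)) and ((not ((not s) or g)) -> (s -> (not s)))


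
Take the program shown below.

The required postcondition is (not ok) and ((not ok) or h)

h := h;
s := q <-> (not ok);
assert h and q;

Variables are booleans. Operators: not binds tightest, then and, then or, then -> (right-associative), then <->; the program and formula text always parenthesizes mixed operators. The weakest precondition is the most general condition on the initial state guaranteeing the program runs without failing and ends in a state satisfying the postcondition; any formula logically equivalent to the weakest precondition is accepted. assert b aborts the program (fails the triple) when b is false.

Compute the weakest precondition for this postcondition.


Working backward. After the program, (not ok) and ((not ok) or h) must hold.
Before assert h and q: h and q and (not ok) and ((not ok) or h)
Before s := q <-> (not ok): h and q and (not ok) and ((not ok) or h)
Before h := h: h and q and (not ok) and ((not ok) or h)
Answer: WP = h and q and (not ok) and ((not ok) or h)


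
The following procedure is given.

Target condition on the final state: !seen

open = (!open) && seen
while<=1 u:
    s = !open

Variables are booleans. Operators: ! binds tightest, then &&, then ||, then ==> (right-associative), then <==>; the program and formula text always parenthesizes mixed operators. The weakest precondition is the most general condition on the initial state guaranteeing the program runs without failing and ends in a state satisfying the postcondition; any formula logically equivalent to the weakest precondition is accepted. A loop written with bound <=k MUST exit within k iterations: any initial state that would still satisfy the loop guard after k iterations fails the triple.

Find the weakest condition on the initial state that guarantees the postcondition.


Working backward. After the program, !seen must hold.
Before the loop (bound <=1), unroll the exhaustion recursion (WP_0 = exit-now case; WP_j = one more guarded iteration, up to j = 1):
  WP_0: (!u) && (!seen)
  WP_1: (u ==> ((!u) && (!seen))) && ((!u) ==> (!seen))
So before the loop: (u ==> ((!u) && (!seen))) && ((!u) ==> (!seen))
Before open := (!open) && seen: (u ==> ((!u) && (!seen))) && ((!u) ==> (!seen))
Answer: WP = (u ==> ((!u) && (!seen))) && ((!u) ==> (!seen))


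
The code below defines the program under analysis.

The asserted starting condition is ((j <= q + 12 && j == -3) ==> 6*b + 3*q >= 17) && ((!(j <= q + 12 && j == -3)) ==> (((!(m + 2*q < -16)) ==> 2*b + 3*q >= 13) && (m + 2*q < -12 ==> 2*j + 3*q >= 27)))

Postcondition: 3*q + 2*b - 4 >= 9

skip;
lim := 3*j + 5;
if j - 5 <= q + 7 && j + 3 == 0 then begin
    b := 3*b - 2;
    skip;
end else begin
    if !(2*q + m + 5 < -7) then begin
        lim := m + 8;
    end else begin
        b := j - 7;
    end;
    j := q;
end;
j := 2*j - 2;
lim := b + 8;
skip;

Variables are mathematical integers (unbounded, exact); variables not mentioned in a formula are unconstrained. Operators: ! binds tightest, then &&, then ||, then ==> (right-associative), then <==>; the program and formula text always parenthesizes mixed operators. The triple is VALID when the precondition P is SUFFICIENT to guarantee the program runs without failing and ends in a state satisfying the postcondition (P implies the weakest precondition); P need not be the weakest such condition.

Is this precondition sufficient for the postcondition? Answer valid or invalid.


Working backward. After the program, the postcondition 3*q + 2*b - 4 >= 9 must hold; in canonical form it is 2*b + 3*q >= 13.
Before skip: 2*b + 3*q >= 13
Before lim := b + 8: 2*b + 3*q >= 13
Before j := 2*j - 2: 2*b + 3*q >= 13
Then branch requires 6*b + 3*q >= 17; else branch requires ((!(m + 2*q < -12)) ==> 2*b + 3*q >= 13) && (m + 2*q < -12 ==> 2*j + 3*q >= 27).
Before the if: ((j <= q + 12 && j == -3) ==> 6*b + 3*q >= 17) && ((!(j <= q + 12 && j == -3)) ==> (((!(m + 2*q < -12)) ==> 2*b + 3*q >= 13) && (m + 2*q < -12 ==> 2*j + 3*q >= 27)))
Before lim := 3*j + 5: ((j <= q + 12 && j == -3) ==> 6*b + 3*q >= 17) && ((!(j <= q + 12 && j == -3)) ==> (((!(m + 2*q < -12)) ==> 2*b + 3*q >= 13) && (m + 2*q < -12 ==> 2*j + 3*q >= 27)))
Before skip: ((j <= q + 12 && j == -3) ==> 6*b + 3*q >= 17) && ((!(j <= q + 12 && j == -3)) ==> (((!(m + 2*q < -12)) ==> 2*b + 3*q >= 13) && (m + 2*q < -12 ==> 2*j + 3*q >= 27)))
The weakest precondition is ((j <= q + 12 && j == -3) ==> 6*b + 3*q >= 17) && ((!(j <= q + 12 && j == -3)) ==> (((!(m + 2*q < -12)) ==> 2*b + 3*q >= 13) && (m + 2*q < -12 ==> 2*j + 3*q >= 27))).
Check whether ((j <= q + 12 && j == -3) ==> 6*b + 3*q >= 17) && ((!(j <= q + 12 && j == -3)) ==> (((!(m + 2*q < -16)) ==> 2*b + 3*q >= 13) && (m + 2*q < -12 ==> 2*j + 3*q >= 27))) implies it.
Every state satisfying the precondition satisfies the weakest precondition: the implication holds.
Answer: valid


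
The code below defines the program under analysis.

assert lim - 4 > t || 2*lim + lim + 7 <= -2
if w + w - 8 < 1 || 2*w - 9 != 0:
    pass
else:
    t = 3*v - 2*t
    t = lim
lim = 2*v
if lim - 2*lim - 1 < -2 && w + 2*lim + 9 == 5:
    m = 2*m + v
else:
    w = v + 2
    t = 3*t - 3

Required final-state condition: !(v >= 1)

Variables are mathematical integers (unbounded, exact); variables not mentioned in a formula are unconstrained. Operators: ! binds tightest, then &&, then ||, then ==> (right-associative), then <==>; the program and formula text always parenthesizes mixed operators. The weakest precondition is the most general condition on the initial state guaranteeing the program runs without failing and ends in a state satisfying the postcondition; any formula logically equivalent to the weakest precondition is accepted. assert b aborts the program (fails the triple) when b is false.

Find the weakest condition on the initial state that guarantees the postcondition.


Working backward. After the program, !(v >= 1) must hold.
Then branch requires !(v >= 1); else branch requires !(v >= 1).
Before the if: ((lim > 1 && 2*lim + w == -4) ==> (!(v >= 1))) && ((!(lim > 1 && 2*lim + w == -4)) ==> (!(v >= 1)))
Before lim := 2*v: ((2*v > 1 && 4*v + w == -4) ==> (!(v >= 1))) && ((!(2*v > 1 && 4*v + w == -4)) ==> (!(v >= 1)))
Then branch requires ((2*v > 1 && 4*v + w == -4) ==> (!(v >= 1))) && ((!(2*v > 1 && 4*v + w == -4)) ==> (!(v >= 1))); else branch requires ((2*v > 1 && 4*v + w == -4) ==> (!(v >= 1))) && ((!(2*v > 1 && 4*v + w == -4)) ==> (!(v >= 1))).
Before the if: ((2*w < 9 || 2*w != 9) ==> (((2*v > 1 && 4*v + w == -4) ==> (!(v >= 1))) && ((!(2*v > 1 && 4*v + w == -4)) ==> (!(v >= 1))))) && ((!(2*w < 9 || 2*w != 9)) ==> (((2*v > 1 && 4*v + w == -4) ==> (!(v >= 1))) && ((!(2*v > 1 && 4*v + w == -4)) ==> (!(v >= 1)))))
Before assert lim - 4 > t || 2*lim + lim + 7 <= -2: (lim > t + 4 || 3*lim <= -9) && ((2*w < 9 || 2*w != 9) ==> (((2*v > 1 && 4*v + w == -4) ==> (!(v >= 1))) && ((!(2*v > 1 && 4*v + w == -4)) ==> (!(v >= 1))))) && ((!(2*w < 9 || 2*w != 9)) ==> (((2*v > 1 && 4*v + w == -4) ==> (!(v >= 1))) && ((!(2*v > 1 && 4*v + w == -4)) ==> (!(v >= 1)))))
Answer: WP = (lim > t + 4 || 3*lim <= -9) && ((2*w < 9 || 2*w != 9) ==> (((2*v > 1 && 4*v + w == -4) ==> (!(v >= 1))) && ((!(2*v > 1 && 4*v + w == -4)) ==> (!(v >= 1))))) && ((!(2*w < 9 || 2*w != 9)) ==> (((2*v > 1 && 4*v + w == -4) ==> (!(v >= 1))) && ((!(2*v > 1 && 4*v + w == -4)) ==> (!(v >= 1)))))


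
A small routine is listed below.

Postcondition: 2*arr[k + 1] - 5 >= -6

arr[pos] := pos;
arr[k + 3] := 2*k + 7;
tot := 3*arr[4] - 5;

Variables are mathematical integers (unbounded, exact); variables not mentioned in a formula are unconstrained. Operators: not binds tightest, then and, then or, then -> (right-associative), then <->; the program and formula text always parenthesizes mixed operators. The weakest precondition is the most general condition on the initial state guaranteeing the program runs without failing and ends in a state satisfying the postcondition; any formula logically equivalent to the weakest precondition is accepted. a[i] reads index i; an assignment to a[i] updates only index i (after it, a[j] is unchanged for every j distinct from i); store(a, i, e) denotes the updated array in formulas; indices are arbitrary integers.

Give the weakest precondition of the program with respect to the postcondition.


Working backward. After the program, the postcondition 2*arr[k + 1] - 5 >= -6 must hold; in canonical form it is 2*arr[k + 1] >= -1.
Before tot := 3*arr[4] - 5: 2*arr[k + 1] >= -1
Before arr[k + 3] := 2*k + 7: 2*store(arr, k + 3, 2*k + 7)[k + 1] >= -1
Before arr[pos] := pos: 2*store(store(arr, pos, pos), k + 3, 2*k + 7)[k + 1] >= -1
Answer: WP = 2*store(store(arr, pos, pos), k + 3, 2*k + 7)[k + 1] >= -1


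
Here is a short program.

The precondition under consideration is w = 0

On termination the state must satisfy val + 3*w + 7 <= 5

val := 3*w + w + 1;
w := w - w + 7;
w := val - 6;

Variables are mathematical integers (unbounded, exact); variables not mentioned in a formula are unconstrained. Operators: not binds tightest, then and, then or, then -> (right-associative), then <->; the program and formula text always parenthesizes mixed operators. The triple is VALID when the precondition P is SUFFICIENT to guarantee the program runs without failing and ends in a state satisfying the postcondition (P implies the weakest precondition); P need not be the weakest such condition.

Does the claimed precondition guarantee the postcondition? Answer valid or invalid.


Working backward. After the program, the postcondition val + 3*w + 7 <= 5 must hold; in canonical form it is val + 3*w <= -2.
Before w := val - 6: 4*val <= 16
Before w := w - w + 7: 4*val <= 16
Before val := 3*w + w + 1: 16*w <= 12
The weakest precondition is 16*w <= 12.
Check whether w = 0 implies it.
Every state satisfying the precondition satisfies the weakest precondition: the implication holds.
Answer: valid


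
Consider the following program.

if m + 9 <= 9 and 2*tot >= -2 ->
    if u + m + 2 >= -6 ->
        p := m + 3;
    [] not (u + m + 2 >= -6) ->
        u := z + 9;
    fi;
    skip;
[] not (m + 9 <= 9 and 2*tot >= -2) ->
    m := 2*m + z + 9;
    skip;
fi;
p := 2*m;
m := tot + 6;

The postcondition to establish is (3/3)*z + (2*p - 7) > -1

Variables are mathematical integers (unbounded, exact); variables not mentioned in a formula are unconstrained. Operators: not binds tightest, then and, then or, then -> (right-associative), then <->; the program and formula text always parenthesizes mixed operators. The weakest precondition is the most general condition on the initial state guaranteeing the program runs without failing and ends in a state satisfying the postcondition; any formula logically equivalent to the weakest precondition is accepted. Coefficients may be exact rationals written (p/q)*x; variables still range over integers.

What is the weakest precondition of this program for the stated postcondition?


Working backward. After the program, the postcondition (3/3)*z + (2*p - 7) > -1 must hold; in canonical form it is 2*p + z > 6.
Before m := tot + 6: 2*p + z > 6
Before p := 2*m: 4*m + z > 6
Then branch requires (m + u >= -8 -> 4*m + z > 6) and ((not (m + u >= -8)) -> 4*m + z > 6); else branch requires 8*m + 5*z > -30.
Before the if: ((m <= 0 and 2*tot >= -2) -> ((m + u >= -8 -> 4*m + z > 6) and ((not (m + u >= -8)) -> 4*m + z > 6))) and ((not (m <= 0 and 2*tot >= -2)) -> 8*m + 5*z > -30)
Answer: WP = ((m <= 0 and 2*tot >= -2) -> ((m + u >= -8 -> 4*m + z > 6) and ((not (m + u >= -8)) -> 4*m + z > 6))) and ((not (m <= 0 and 2*tot >= -2)) -> 8*m + 5*z > -30)


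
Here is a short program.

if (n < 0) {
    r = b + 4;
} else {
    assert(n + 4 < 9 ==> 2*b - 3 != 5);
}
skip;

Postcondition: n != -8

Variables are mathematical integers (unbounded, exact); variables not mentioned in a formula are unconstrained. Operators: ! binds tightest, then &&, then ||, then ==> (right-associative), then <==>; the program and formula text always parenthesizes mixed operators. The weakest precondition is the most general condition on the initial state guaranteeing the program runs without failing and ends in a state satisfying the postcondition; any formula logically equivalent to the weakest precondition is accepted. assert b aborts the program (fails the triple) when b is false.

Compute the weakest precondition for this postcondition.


Working backward. After the program, n != -8 must hold.
Before skip: n != -8
Then branch requires n != -8; else branch requires (n < 5 ==> 2*b != 8) && n != -8.
Before the if: (n < 0 ==> n != -8) && ((!(n < 0)) ==> ((n < 5 ==> 2*b != 8) && n != -8))
Answer: WP = (n < 0 ==> n != -8) && ((!(n < 0)) ==> ((n < 5 ==> 2*b != 8) && n != -8))


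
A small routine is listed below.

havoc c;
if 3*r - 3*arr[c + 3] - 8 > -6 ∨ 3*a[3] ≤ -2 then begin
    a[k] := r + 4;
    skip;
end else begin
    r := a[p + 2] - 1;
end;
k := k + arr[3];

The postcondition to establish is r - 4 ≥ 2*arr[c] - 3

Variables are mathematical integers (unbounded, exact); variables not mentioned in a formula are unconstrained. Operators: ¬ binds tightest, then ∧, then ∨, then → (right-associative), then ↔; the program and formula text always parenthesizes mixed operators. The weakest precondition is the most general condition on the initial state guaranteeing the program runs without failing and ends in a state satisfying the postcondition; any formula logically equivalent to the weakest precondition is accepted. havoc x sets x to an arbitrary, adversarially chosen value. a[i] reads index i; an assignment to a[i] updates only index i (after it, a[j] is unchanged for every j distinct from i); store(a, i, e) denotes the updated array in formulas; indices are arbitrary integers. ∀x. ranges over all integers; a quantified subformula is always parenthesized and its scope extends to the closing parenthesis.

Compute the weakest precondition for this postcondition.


Working backward. After the program, the postcondition r - 4 ≥ 2*arr[c] - 3 must hold; in canonical form it is r ≥ 2*arr[c] + 1.
Before k := k + arr[3]: r ≥ 2*arr[c] + 1
Then branch requires r ≥ 2*arr[c] + 1; else branch requires a[p + 2] ≥ 2*arr[c] + 2.
Before the if: ((3*r > 3*arr[c + 3] + 2 ∨ 3*a[3] ≤ -2) → r ≥ 2*arr[c] + 1) ∧ ((¬(3*r > 3*arr[c + 3] + 2 ∨ 3*a[3] ≤ -2)) → a[p + 2] ≥ 2*arr[c] + 2)
Before havoc c: ∀c_1. (((3*r > 3*arr[c_1 + 3] + 2 ∨ 3*a[3] ≤ -2) → r ≥ 2*arr[c_1] + 1) ∧ ((¬(3*r > 3*arr[c_1 + 3] + 2 ∨ 3*a[3] ≤ -2)) → a[p + 2] ≥ 2*arr[c_1] + 2))
Answer: WP = ∀c_1. (((3*r > 3*arr[c_1 + 3] + 2 ∨ 3*a[3] ≤ -2) → r ≥ 2*arr[c_1] + 1) ∧ ((¬(3*r > 3*arr[c_1 + 3] + 2 ∨ 3*a[3] ≤ -2)) → a[p + 2] ≥ 2*arr[c_1] + 2))


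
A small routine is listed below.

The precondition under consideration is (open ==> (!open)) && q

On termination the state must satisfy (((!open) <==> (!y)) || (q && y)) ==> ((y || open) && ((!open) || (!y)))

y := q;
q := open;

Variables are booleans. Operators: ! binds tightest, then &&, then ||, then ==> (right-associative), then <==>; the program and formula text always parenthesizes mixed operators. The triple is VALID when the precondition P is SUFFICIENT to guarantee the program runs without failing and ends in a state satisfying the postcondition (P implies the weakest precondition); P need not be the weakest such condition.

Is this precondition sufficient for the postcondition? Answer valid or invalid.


Working backward. After the program, (((!open) <==> (!y)) || (q && y)) ==> ((y || open) && ((!open) || (!y))) must hold.
Before q := open: (((!open) <==> (!y)) || (open && y)) ==> ((y || open) && ((!open) || (!y)))
Before y := q: (((!open) <==> (!q)) || (open && q)) ==> ((q || open) && ((!open) || (!q)))
The weakest precondition is (((!open) <==> (!q)) || (open && q)) ==> ((q || open) && ((!open) || (!q))).
Check whether (open ==> (!open)) && q implies it.
Every state satisfying the precondition satisfies the weakest precondition: the implication holds.
Answer: valid


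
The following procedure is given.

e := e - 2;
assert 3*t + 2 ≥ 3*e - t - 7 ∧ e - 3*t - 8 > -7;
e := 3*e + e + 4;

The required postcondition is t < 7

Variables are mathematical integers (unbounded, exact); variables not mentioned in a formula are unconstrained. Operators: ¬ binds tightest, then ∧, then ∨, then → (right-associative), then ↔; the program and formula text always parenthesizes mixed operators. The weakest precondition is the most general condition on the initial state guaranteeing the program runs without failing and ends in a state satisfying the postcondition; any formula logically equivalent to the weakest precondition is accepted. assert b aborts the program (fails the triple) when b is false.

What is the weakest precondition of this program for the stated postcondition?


Working backward. After the program, t < 7 must hold.
Before e := 3*e + e + 4: t < 7
Before assert 3*t + 2 ≥ 3*e - t - 7 ∧ e - 3*t - 8 > -7: 4*t ≥ 3*e - 9 ∧ e > 3*t + 1 ∧ t < 7
Before e := e - 2: 4*t ≥ 3*e - 15 ∧ e > 3*t + 3 ∧ t < 7
Answer: WP = 4*t ≥ 3*e - 15 ∧ e > 3*t + 3 ∧ t < 7
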